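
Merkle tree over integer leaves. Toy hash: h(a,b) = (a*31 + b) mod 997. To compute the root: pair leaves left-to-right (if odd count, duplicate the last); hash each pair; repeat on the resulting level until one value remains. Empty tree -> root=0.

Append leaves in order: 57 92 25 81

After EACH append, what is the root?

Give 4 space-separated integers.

Answer: 57 862 603 659

Derivation:
After append 57 (leaves=[57]):
  L0: [57]
  root=57
After append 92 (leaves=[57, 92]):
  L0: [57, 92]
  L1: h(57,92)=(57*31+92)%997=862 -> [862]
  root=862
After append 25 (leaves=[57, 92, 25]):
  L0: [57, 92, 25]
  L1: h(57,92)=(57*31+92)%997=862 h(25,25)=(25*31+25)%997=800 -> [862, 800]
  L2: h(862,800)=(862*31+800)%997=603 -> [603]
  root=603
After append 81 (leaves=[57, 92, 25, 81]):
  L0: [57, 92, 25, 81]
  L1: h(57,92)=(57*31+92)%997=862 h(25,81)=(25*31+81)%997=856 -> [862, 856]
  L2: h(862,856)=(862*31+856)%997=659 -> [659]
  root=659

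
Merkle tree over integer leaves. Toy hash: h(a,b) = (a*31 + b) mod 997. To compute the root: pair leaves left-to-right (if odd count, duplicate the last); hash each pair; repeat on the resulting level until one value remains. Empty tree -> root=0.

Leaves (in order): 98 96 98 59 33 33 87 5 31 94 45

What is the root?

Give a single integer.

Answer: 913

Derivation:
L0: [98, 96, 98, 59, 33, 33, 87, 5, 31, 94, 45]
L1: h(98,96)=(98*31+96)%997=143 h(98,59)=(98*31+59)%997=106 h(33,33)=(33*31+33)%997=59 h(87,5)=(87*31+5)%997=708 h(31,94)=(31*31+94)%997=58 h(45,45)=(45*31+45)%997=443 -> [143, 106, 59, 708, 58, 443]
L2: h(143,106)=(143*31+106)%997=551 h(59,708)=(59*31+708)%997=543 h(58,443)=(58*31+443)%997=247 -> [551, 543, 247]
L3: h(551,543)=(551*31+543)%997=675 h(247,247)=(247*31+247)%997=925 -> [675, 925]
L4: h(675,925)=(675*31+925)%997=913 -> [913]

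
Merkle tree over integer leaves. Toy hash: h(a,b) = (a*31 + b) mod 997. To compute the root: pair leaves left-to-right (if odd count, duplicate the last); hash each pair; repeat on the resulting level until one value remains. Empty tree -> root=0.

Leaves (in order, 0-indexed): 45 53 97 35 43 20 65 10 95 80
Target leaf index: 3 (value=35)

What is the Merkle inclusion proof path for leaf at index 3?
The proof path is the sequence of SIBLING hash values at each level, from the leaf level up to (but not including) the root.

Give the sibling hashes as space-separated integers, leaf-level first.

Answer: 97 451 100 918

Derivation:
L0 (leaves): [45, 53, 97, 35, 43, 20, 65, 10, 95, 80], target index=3
L1: h(45,53)=(45*31+53)%997=451 [pair 0] h(97,35)=(97*31+35)%997=51 [pair 1] h(43,20)=(43*31+20)%997=356 [pair 2] h(65,10)=(65*31+10)%997=31 [pair 3] h(95,80)=(95*31+80)%997=34 [pair 4] -> [451, 51, 356, 31, 34]
  Sibling for proof at L0: 97
L2: h(451,51)=(451*31+51)%997=74 [pair 0] h(356,31)=(356*31+31)%997=100 [pair 1] h(34,34)=(34*31+34)%997=91 [pair 2] -> [74, 100, 91]
  Sibling for proof at L1: 451
L3: h(74,100)=(74*31+100)%997=400 [pair 0] h(91,91)=(91*31+91)%997=918 [pair 1] -> [400, 918]
  Sibling for proof at L2: 100
L4: h(400,918)=(400*31+918)%997=357 [pair 0] -> [357]
  Sibling for proof at L3: 918
Root: 357
Proof path (sibling hashes from leaf to root): [97, 451, 100, 918]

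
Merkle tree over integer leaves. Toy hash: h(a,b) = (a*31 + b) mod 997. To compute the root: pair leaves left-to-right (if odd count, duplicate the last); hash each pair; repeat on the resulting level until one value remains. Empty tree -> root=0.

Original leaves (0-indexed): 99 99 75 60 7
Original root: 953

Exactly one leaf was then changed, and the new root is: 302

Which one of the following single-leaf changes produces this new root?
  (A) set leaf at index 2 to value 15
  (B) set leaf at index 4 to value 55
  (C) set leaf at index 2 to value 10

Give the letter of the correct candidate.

Original leaves: [99, 99, 75, 60, 7]
Target new root: 302
Try each candidate change and compute the resulting root:
Candidate A: set leaf[2] = 15 -> leaves = [99, 99, 15, 60, 7]
  L0: [99, 99, 15, 60, 7]
  L1: h(99,99)=(99*31+99)%997=177 h(15,60)=(15*31+60)%997=525 h(7,7)=(7*31+7)%997=224 -> [177, 525, 224]
  L2: h(177,525)=(177*31+525)%997=30 h(224,224)=(224*31+224)%997=189 -> [30, 189]
  L3: h(30,189)=(30*31+189)%997=122 -> [122]
  root = 122 != target 302
Candidate B: set leaf[4] = 55 -> leaves = [99, 99, 75, 60, 55]
  L0: [99, 99, 75, 60, 55]
  L1: h(99,99)=(99*31+99)%997=177 h(75,60)=(75*31+60)%997=391 h(55,55)=(55*31+55)%997=763 -> [177, 391, 763]
  L2: h(177,391)=(177*31+391)%997=893 h(763,763)=(763*31+763)%997=488 -> [893, 488]
  L3: h(893,488)=(893*31+488)%997=255 -> [255]
  root = 255 != target 302
Candidate C: set leaf[2] = 10 -> leaves = [99, 99, 10, 60, 7]
  L0: [99, 99, 10, 60, 7]
  L1: h(99,99)=(99*31+99)%997=177 h(10,60)=(10*31+60)%997=370 h(7,7)=(7*31+7)%997=224 -> [177, 370, 224]
  L2: h(177,370)=(177*31+370)%997=872 h(224,224)=(224*31+224)%997=189 -> [872, 189]
  L3: h(872,189)=(872*31+189)%997=302 -> [302]
  root = 302 == target 302  ** MATCH **
Candidate C produces the target root.

Answer: C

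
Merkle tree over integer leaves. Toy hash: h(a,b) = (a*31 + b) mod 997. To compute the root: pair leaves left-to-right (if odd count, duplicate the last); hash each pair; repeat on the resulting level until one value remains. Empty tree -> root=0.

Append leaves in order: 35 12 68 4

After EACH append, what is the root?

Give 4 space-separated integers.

Answer: 35 100 291 227

Derivation:
After append 35 (leaves=[35]):
  L0: [35]
  root=35
After append 12 (leaves=[35, 12]):
  L0: [35, 12]
  L1: h(35,12)=(35*31+12)%997=100 -> [100]
  root=100
After append 68 (leaves=[35, 12, 68]):
  L0: [35, 12, 68]
  L1: h(35,12)=(35*31+12)%997=100 h(68,68)=(68*31+68)%997=182 -> [100, 182]
  L2: h(100,182)=(100*31+182)%997=291 -> [291]
  root=291
After append 4 (leaves=[35, 12, 68, 4]):
  L0: [35, 12, 68, 4]
  L1: h(35,12)=(35*31+12)%997=100 h(68,4)=(68*31+4)%997=118 -> [100, 118]
  L2: h(100,118)=(100*31+118)%997=227 -> [227]
  root=227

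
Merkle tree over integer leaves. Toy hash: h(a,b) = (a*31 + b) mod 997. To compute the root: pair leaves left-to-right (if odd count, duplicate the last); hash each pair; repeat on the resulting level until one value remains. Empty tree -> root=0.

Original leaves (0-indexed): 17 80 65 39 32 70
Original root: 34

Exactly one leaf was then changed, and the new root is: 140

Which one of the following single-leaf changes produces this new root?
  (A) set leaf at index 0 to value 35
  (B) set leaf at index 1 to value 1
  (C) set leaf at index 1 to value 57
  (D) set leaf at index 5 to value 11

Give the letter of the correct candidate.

Answer: D

Derivation:
Original leaves: [17, 80, 65, 39, 32, 70]
Target new root: 140
Try each candidate change and compute the resulting root:
Candidate A: set leaf[0] = 35 -> leaves = [35, 80, 65, 39, 32, 70]
  L0: [35, 80, 65, 39, 32, 70]
  L1: h(35,80)=(35*31+80)%997=168 h(65,39)=(65*31+39)%997=60 h(32,70)=(32*31+70)%997=65 -> [168, 60, 65]
  L2: h(168,60)=(168*31+60)%997=283 h(65,65)=(65*31+65)%997=86 -> [283, 86]
  L3: h(283,86)=(283*31+86)%997=883 -> [883]
  root = 883 != target 140
Candidate B: set leaf[1] = 1 -> leaves = [17, 1, 65, 39, 32, 70]
  L0: [17, 1, 65, 39, 32, 70]
  L1: h(17,1)=(17*31+1)%997=528 h(65,39)=(65*31+39)%997=60 h(32,70)=(32*31+70)%997=65 -> [528, 60, 65]
  L2: h(528,60)=(528*31+60)%997=476 h(65,65)=(65*31+65)%997=86 -> [476, 86]
  L3: h(476,86)=(476*31+86)%997=884 -> [884]
  root = 884 != target 140
Candidate C: set leaf[1] = 57 -> leaves = [17, 57, 65, 39, 32, 70]
  L0: [17, 57, 65, 39, 32, 70]
  L1: h(17,57)=(17*31+57)%997=584 h(65,39)=(65*31+39)%997=60 h(32,70)=(32*31+70)%997=65 -> [584, 60, 65]
  L2: h(584,60)=(584*31+60)%997=218 h(65,65)=(65*31+65)%997=86 -> [218, 86]
  L3: h(218,86)=(218*31+86)%997=862 -> [862]
  root = 862 != target 140
Candidate D: set leaf[5] = 11 -> leaves = [17, 80, 65, 39, 32, 11]
  L0: [17, 80, 65, 39, 32, 11]
  L1: h(17,80)=(17*31+80)%997=607 h(65,39)=(65*31+39)%997=60 h(32,11)=(32*31+11)%997=6 -> [607, 60, 6]
  L2: h(607,60)=(607*31+60)%997=931 h(6,6)=(6*31+6)%997=192 -> [931, 192]
  L3: h(931,192)=(931*31+192)%997=140 -> [140]
  root = 140 == target 140  ** MATCH **
Candidate D produces the target root.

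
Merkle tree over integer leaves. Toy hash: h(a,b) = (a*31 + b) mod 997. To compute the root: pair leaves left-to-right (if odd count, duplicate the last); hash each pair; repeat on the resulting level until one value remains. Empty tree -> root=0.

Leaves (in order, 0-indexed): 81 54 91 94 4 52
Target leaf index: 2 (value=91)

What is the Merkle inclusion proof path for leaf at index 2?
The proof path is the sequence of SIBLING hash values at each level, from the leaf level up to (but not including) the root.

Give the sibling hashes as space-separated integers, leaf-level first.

L0 (leaves): [81, 54, 91, 94, 4, 52], target index=2
L1: h(81,54)=(81*31+54)%997=571 [pair 0] h(91,94)=(91*31+94)%997=921 [pair 1] h(4,52)=(4*31+52)%997=176 [pair 2] -> [571, 921, 176]
  Sibling for proof at L0: 94
L2: h(571,921)=(571*31+921)%997=676 [pair 0] h(176,176)=(176*31+176)%997=647 [pair 1] -> [676, 647]
  Sibling for proof at L1: 571
L3: h(676,647)=(676*31+647)%997=666 [pair 0] -> [666]
  Sibling for proof at L2: 647
Root: 666
Proof path (sibling hashes from leaf to root): [94, 571, 647]

Answer: 94 571 647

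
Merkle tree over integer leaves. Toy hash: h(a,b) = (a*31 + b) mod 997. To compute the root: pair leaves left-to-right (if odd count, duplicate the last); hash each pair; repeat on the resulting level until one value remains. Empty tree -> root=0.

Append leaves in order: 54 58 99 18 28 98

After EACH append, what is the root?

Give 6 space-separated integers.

After append 54 (leaves=[54]):
  L0: [54]
  root=54
After append 58 (leaves=[54, 58]):
  L0: [54, 58]
  L1: h(54,58)=(54*31+58)%997=735 -> [735]
  root=735
After append 99 (leaves=[54, 58, 99]):
  L0: [54, 58, 99]
  L1: h(54,58)=(54*31+58)%997=735 h(99,99)=(99*31+99)%997=177 -> [735, 177]
  L2: h(735,177)=(735*31+177)%997=31 -> [31]
  root=31
After append 18 (leaves=[54, 58, 99, 18]):
  L0: [54, 58, 99, 18]
  L1: h(54,58)=(54*31+58)%997=735 h(99,18)=(99*31+18)%997=96 -> [735, 96]
  L2: h(735,96)=(735*31+96)%997=947 -> [947]
  root=947
After append 28 (leaves=[54, 58, 99, 18, 28]):
  L0: [54, 58, 99, 18, 28]
  L1: h(54,58)=(54*31+58)%997=735 h(99,18)=(99*31+18)%997=96 h(28,28)=(28*31+28)%997=896 -> [735, 96, 896]
  L2: h(735,96)=(735*31+96)%997=947 h(896,896)=(896*31+896)%997=756 -> [947, 756]
  L3: h(947,756)=(947*31+756)%997=203 -> [203]
  root=203
After append 98 (leaves=[54, 58, 99, 18, 28, 98]):
  L0: [54, 58, 99, 18, 28, 98]
  L1: h(54,58)=(54*31+58)%997=735 h(99,18)=(99*31+18)%997=96 h(28,98)=(28*31+98)%997=966 -> [735, 96, 966]
  L2: h(735,96)=(735*31+96)%997=947 h(966,966)=(966*31+966)%997=5 -> [947, 5]
  L3: h(947,5)=(947*31+5)%997=449 -> [449]
  root=449

Answer: 54 735 31 947 203 449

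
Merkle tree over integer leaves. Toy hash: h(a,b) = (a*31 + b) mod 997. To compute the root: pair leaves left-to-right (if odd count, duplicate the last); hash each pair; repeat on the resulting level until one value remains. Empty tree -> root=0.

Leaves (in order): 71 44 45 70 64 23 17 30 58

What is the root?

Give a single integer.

L0: [71, 44, 45, 70, 64, 23, 17, 30, 58]
L1: h(71,44)=(71*31+44)%997=251 h(45,70)=(45*31+70)%997=468 h(64,23)=(64*31+23)%997=13 h(17,30)=(17*31+30)%997=557 h(58,58)=(58*31+58)%997=859 -> [251, 468, 13, 557, 859]
L2: h(251,468)=(251*31+468)%997=273 h(13,557)=(13*31+557)%997=960 h(859,859)=(859*31+859)%997=569 -> [273, 960, 569]
L3: h(273,960)=(273*31+960)%997=450 h(569,569)=(569*31+569)%997=262 -> [450, 262]
L4: h(450,262)=(450*31+262)%997=254 -> [254]

Answer: 254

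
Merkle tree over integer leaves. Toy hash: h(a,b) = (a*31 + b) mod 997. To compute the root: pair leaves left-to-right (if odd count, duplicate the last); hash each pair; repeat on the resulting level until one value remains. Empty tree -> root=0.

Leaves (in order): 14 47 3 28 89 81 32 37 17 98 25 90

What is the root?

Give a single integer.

L0: [14, 47, 3, 28, 89, 81, 32, 37, 17, 98, 25, 90]
L1: h(14,47)=(14*31+47)%997=481 h(3,28)=(3*31+28)%997=121 h(89,81)=(89*31+81)%997=846 h(32,37)=(32*31+37)%997=32 h(17,98)=(17*31+98)%997=625 h(25,90)=(25*31+90)%997=865 -> [481, 121, 846, 32, 625, 865]
L2: h(481,121)=(481*31+121)%997=77 h(846,32)=(846*31+32)%997=336 h(625,865)=(625*31+865)%997=300 -> [77, 336, 300]
L3: h(77,336)=(77*31+336)%997=729 h(300,300)=(300*31+300)%997=627 -> [729, 627]
L4: h(729,627)=(729*31+627)%997=295 -> [295]

Answer: 295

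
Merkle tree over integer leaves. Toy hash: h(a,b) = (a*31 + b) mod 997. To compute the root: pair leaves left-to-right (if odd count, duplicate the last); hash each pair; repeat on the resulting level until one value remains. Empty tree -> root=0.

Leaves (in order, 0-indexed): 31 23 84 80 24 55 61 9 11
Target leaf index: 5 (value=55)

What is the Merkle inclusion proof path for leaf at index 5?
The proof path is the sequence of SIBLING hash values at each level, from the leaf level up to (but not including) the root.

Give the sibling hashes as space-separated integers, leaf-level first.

L0 (leaves): [31, 23, 84, 80, 24, 55, 61, 9, 11], target index=5
L1: h(31,23)=(31*31+23)%997=984 [pair 0] h(84,80)=(84*31+80)%997=690 [pair 1] h(24,55)=(24*31+55)%997=799 [pair 2] h(61,9)=(61*31+9)%997=903 [pair 3] h(11,11)=(11*31+11)%997=352 [pair 4] -> [984, 690, 799, 903, 352]
  Sibling for proof at L0: 24
L2: h(984,690)=(984*31+690)%997=287 [pair 0] h(799,903)=(799*31+903)%997=747 [pair 1] h(352,352)=(352*31+352)%997=297 [pair 2] -> [287, 747, 297]
  Sibling for proof at L1: 903
L3: h(287,747)=(287*31+747)%997=671 [pair 0] h(297,297)=(297*31+297)%997=531 [pair 1] -> [671, 531]
  Sibling for proof at L2: 287
L4: h(671,531)=(671*31+531)%997=395 [pair 0] -> [395]
  Sibling for proof at L3: 531
Root: 395
Proof path (sibling hashes from leaf to root): [24, 903, 287, 531]

Answer: 24 903 287 531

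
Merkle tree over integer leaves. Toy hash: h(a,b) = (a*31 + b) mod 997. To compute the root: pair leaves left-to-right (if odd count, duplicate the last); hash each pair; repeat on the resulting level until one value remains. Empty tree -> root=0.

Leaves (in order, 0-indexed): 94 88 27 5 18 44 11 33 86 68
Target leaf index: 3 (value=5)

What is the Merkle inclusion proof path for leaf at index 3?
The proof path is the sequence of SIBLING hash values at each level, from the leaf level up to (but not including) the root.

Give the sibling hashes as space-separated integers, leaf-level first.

Answer: 27 11 93 40

Derivation:
L0 (leaves): [94, 88, 27, 5, 18, 44, 11, 33, 86, 68], target index=3
L1: h(94,88)=(94*31+88)%997=11 [pair 0] h(27,5)=(27*31+5)%997=842 [pair 1] h(18,44)=(18*31+44)%997=602 [pair 2] h(11,33)=(11*31+33)%997=374 [pair 3] h(86,68)=(86*31+68)%997=740 [pair 4] -> [11, 842, 602, 374, 740]
  Sibling for proof at L0: 27
L2: h(11,842)=(11*31+842)%997=186 [pair 0] h(602,374)=(602*31+374)%997=93 [pair 1] h(740,740)=(740*31+740)%997=749 [pair 2] -> [186, 93, 749]
  Sibling for proof at L1: 11
L3: h(186,93)=(186*31+93)%997=874 [pair 0] h(749,749)=(749*31+749)%997=40 [pair 1] -> [874, 40]
  Sibling for proof at L2: 93
L4: h(874,40)=(874*31+40)%997=215 [pair 0] -> [215]
  Sibling for proof at L3: 40
Root: 215
Proof path (sibling hashes from leaf to root): [27, 11, 93, 40]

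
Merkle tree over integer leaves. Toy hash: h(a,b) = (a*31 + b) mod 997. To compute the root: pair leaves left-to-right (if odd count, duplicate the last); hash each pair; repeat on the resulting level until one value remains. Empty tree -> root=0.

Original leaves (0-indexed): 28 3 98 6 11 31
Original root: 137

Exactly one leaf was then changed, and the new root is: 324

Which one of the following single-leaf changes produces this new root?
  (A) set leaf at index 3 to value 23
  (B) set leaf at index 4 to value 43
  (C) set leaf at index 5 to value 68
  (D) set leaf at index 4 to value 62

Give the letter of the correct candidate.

Original leaves: [28, 3, 98, 6, 11, 31]
Target new root: 324
Try each candidate change and compute the resulting root:
Candidate A: set leaf[3] = 23 -> leaves = [28, 3, 98, 23, 11, 31]
  L0: [28, 3, 98, 23, 11, 31]
  L1: h(28,3)=(28*31+3)%997=871 h(98,23)=(98*31+23)%997=70 h(11,31)=(11*31+31)%997=372 -> [871, 70, 372]
  L2: h(871,70)=(871*31+70)%997=152 h(372,372)=(372*31+372)%997=937 -> [152, 937]
  L3: h(152,937)=(152*31+937)%997=664 -> [664]
  root = 664 != target 324
Candidate B: set leaf[4] = 43 -> leaves = [28, 3, 98, 6, 43, 31]
  L0: [28, 3, 98, 6, 43, 31]
  L1: h(28,3)=(28*31+3)%997=871 h(98,6)=(98*31+6)%997=53 h(43,31)=(43*31+31)%997=367 -> [871, 53, 367]
  L2: h(871,53)=(871*31+53)%997=135 h(367,367)=(367*31+367)%997=777 -> [135, 777]
  L3: h(135,777)=(135*31+777)%997=974 -> [974]
  root = 974 != target 324
Candidate C: set leaf[5] = 68 -> leaves = [28, 3, 98, 6, 11, 68]
  L0: [28, 3, 98, 6, 11, 68]
  L1: h(28,3)=(28*31+3)%997=871 h(98,6)=(98*31+6)%997=53 h(11,68)=(11*31+68)%997=409 -> [871, 53, 409]
  L2: h(871,53)=(871*31+53)%997=135 h(409,409)=(409*31+409)%997=127 -> [135, 127]
  L3: h(135,127)=(135*31+127)%997=324 -> [324]
  root = 324 == target 324  ** MATCH **
Candidate D: set leaf[4] = 62 -> leaves = [28, 3, 98, 6, 62, 31]
  L0: [28, 3, 98, 6, 62, 31]
  L1: h(28,3)=(28*31+3)%997=871 h(98,6)=(98*31+6)%997=53 h(62,31)=(62*31+31)%997=956 -> [871, 53, 956]
  L2: h(871,53)=(871*31+53)%997=135 h(956,956)=(956*31+956)%997=682 -> [135, 682]
  L3: h(135,682)=(135*31+682)%997=879 -> [879]
  root = 879 != target 324
Candidate C produces the target root.

Answer: C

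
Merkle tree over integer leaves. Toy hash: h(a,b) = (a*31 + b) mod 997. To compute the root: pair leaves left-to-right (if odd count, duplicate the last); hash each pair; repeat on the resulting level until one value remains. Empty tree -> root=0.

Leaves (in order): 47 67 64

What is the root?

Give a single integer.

L0: [47, 67, 64]
L1: h(47,67)=(47*31+67)%997=527 h(64,64)=(64*31+64)%997=54 -> [527, 54]
L2: h(527,54)=(527*31+54)%997=439 -> [439]

Answer: 439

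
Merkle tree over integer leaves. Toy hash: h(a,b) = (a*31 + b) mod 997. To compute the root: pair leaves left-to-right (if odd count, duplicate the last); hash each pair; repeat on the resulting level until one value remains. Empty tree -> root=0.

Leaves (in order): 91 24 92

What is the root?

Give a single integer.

L0: [91, 24, 92]
L1: h(91,24)=(91*31+24)%997=851 h(92,92)=(92*31+92)%997=950 -> [851, 950]
L2: h(851,950)=(851*31+950)%997=412 -> [412]

Answer: 412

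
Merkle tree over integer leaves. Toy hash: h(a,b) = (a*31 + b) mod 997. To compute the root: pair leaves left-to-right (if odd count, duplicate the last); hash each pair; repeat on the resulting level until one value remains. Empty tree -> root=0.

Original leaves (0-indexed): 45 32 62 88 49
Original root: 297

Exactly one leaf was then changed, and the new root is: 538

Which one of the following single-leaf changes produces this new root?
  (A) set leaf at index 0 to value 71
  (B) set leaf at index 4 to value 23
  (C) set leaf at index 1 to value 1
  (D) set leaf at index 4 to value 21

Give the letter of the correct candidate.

Answer: D

Derivation:
Original leaves: [45, 32, 62, 88, 49]
Target new root: 538
Try each candidate change and compute the resulting root:
Candidate A: set leaf[0] = 71 -> leaves = [71, 32, 62, 88, 49]
  L0: [71, 32, 62, 88, 49]
  L1: h(71,32)=(71*31+32)%997=239 h(62,88)=(62*31+88)%997=16 h(49,49)=(49*31+49)%997=571 -> [239, 16, 571]
  L2: h(239,16)=(239*31+16)%997=446 h(571,571)=(571*31+571)%997=326 -> [446, 326]
  L3: h(446,326)=(446*31+326)%997=194 -> [194]
  root = 194 != target 538
Candidate B: set leaf[4] = 23 -> leaves = [45, 32, 62, 88, 23]
  L0: [45, 32, 62, 88, 23]
  L1: h(45,32)=(45*31+32)%997=430 h(62,88)=(62*31+88)%997=16 h(23,23)=(23*31+23)%997=736 -> [430, 16, 736]
  L2: h(430,16)=(430*31+16)%997=385 h(736,736)=(736*31+736)%997=621 -> [385, 621]
  L3: h(385,621)=(385*31+621)%997=592 -> [592]
  root = 592 != target 538
Candidate C: set leaf[1] = 1 -> leaves = [45, 1, 62, 88, 49]
  L0: [45, 1, 62, 88, 49]
  L1: h(45,1)=(45*31+1)%997=399 h(62,88)=(62*31+88)%997=16 h(49,49)=(49*31+49)%997=571 -> [399, 16, 571]
  L2: h(399,16)=(399*31+16)%997=421 h(571,571)=(571*31+571)%997=326 -> [421, 326]
  L3: h(421,326)=(421*31+326)%997=416 -> [416]
  root = 416 != target 538
Candidate D: set leaf[4] = 21 -> leaves = [45, 32, 62, 88, 21]
  L0: [45, 32, 62, 88, 21]
  L1: h(45,32)=(45*31+32)%997=430 h(62,88)=(62*31+88)%997=16 h(21,21)=(21*31+21)%997=672 -> [430, 16, 672]
  L2: h(430,16)=(430*31+16)%997=385 h(672,672)=(672*31+672)%997=567 -> [385, 567]
  L3: h(385,567)=(385*31+567)%997=538 -> [538]
  root = 538 == target 538  ** MATCH **
Candidate D produces the target root.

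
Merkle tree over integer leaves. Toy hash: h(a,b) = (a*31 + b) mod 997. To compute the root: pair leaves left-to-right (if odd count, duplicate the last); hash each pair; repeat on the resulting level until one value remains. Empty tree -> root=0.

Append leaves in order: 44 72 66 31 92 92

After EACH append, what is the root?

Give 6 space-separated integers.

After append 44 (leaves=[44]):
  L0: [44]
  root=44
After append 72 (leaves=[44, 72]):
  L0: [44, 72]
  L1: h(44,72)=(44*31+72)%997=439 -> [439]
  root=439
After append 66 (leaves=[44, 72, 66]):
  L0: [44, 72, 66]
  L1: h(44,72)=(44*31+72)%997=439 h(66,66)=(66*31+66)%997=118 -> [439, 118]
  L2: h(439,118)=(439*31+118)%997=766 -> [766]
  root=766
After append 31 (leaves=[44, 72, 66, 31]):
  L0: [44, 72, 66, 31]
  L1: h(44,72)=(44*31+72)%997=439 h(66,31)=(66*31+31)%997=83 -> [439, 83]
  L2: h(439,83)=(439*31+83)%997=731 -> [731]
  root=731
After append 92 (leaves=[44, 72, 66, 31, 92]):
  L0: [44, 72, 66, 31, 92]
  L1: h(44,72)=(44*31+72)%997=439 h(66,31)=(66*31+31)%997=83 h(92,92)=(92*31+92)%997=950 -> [439, 83, 950]
  L2: h(439,83)=(439*31+83)%997=731 h(950,950)=(950*31+950)%997=490 -> [731, 490]
  L3: h(731,490)=(731*31+490)%997=220 -> [220]
  root=220
After append 92 (leaves=[44, 72, 66, 31, 92, 92]):
  L0: [44, 72, 66, 31, 92, 92]
  L1: h(44,72)=(44*31+72)%997=439 h(66,31)=(66*31+31)%997=83 h(92,92)=(92*31+92)%997=950 -> [439, 83, 950]
  L2: h(439,83)=(439*31+83)%997=731 h(950,950)=(950*31+950)%997=490 -> [731, 490]
  L3: h(731,490)=(731*31+490)%997=220 -> [220]
  root=220

Answer: 44 439 766 731 220 220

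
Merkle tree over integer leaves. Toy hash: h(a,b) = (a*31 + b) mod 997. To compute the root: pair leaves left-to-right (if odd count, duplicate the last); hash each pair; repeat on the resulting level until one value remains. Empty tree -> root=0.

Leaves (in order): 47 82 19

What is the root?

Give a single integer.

Answer: 461

Derivation:
L0: [47, 82, 19]
L1: h(47,82)=(47*31+82)%997=542 h(19,19)=(19*31+19)%997=608 -> [542, 608]
L2: h(542,608)=(542*31+608)%997=461 -> [461]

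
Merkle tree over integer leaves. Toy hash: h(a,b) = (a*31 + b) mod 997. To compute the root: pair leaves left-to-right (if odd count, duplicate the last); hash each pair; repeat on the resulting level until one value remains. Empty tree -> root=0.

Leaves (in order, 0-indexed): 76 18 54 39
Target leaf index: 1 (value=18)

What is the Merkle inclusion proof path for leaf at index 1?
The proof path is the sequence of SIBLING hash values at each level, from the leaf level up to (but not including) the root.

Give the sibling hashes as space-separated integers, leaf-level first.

L0 (leaves): [76, 18, 54, 39], target index=1
L1: h(76,18)=(76*31+18)%997=380 [pair 0] h(54,39)=(54*31+39)%997=716 [pair 1] -> [380, 716]
  Sibling for proof at L0: 76
L2: h(380,716)=(380*31+716)%997=532 [pair 0] -> [532]
  Sibling for proof at L1: 716
Root: 532
Proof path (sibling hashes from leaf to root): [76, 716]

Answer: 76 716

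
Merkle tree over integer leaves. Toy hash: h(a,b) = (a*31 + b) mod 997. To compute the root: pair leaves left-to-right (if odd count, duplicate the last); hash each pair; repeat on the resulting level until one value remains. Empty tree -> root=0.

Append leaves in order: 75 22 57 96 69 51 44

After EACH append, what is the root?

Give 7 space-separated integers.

After append 75 (leaves=[75]):
  L0: [75]
  root=75
After append 22 (leaves=[75, 22]):
  L0: [75, 22]
  L1: h(75,22)=(75*31+22)%997=353 -> [353]
  root=353
After append 57 (leaves=[75, 22, 57]):
  L0: [75, 22, 57]
  L1: h(75,22)=(75*31+22)%997=353 h(57,57)=(57*31+57)%997=827 -> [353, 827]
  L2: h(353,827)=(353*31+827)%997=803 -> [803]
  root=803
After append 96 (leaves=[75, 22, 57, 96]):
  L0: [75, 22, 57, 96]
  L1: h(75,22)=(75*31+22)%997=353 h(57,96)=(57*31+96)%997=866 -> [353, 866]
  L2: h(353,866)=(353*31+866)%997=842 -> [842]
  root=842
After append 69 (leaves=[75, 22, 57, 96, 69]):
  L0: [75, 22, 57, 96, 69]
  L1: h(75,22)=(75*31+22)%997=353 h(57,96)=(57*31+96)%997=866 h(69,69)=(69*31+69)%997=214 -> [353, 866, 214]
  L2: h(353,866)=(353*31+866)%997=842 h(214,214)=(214*31+214)%997=866 -> [842, 866]
  L3: h(842,866)=(842*31+866)%997=49 -> [49]
  root=49
After append 51 (leaves=[75, 22, 57, 96, 69, 51]):
  L0: [75, 22, 57, 96, 69, 51]
  L1: h(75,22)=(75*31+22)%997=353 h(57,96)=(57*31+96)%997=866 h(69,51)=(69*31+51)%997=196 -> [353, 866, 196]
  L2: h(353,866)=(353*31+866)%997=842 h(196,196)=(196*31+196)%997=290 -> [842, 290]
  L3: h(842,290)=(842*31+290)%997=470 -> [470]
  root=470
After append 44 (leaves=[75, 22, 57, 96, 69, 51, 44]):
  L0: [75, 22, 57, 96, 69, 51, 44]
  L1: h(75,22)=(75*31+22)%997=353 h(57,96)=(57*31+96)%997=866 h(69,51)=(69*31+51)%997=196 h(44,44)=(44*31+44)%997=411 -> [353, 866, 196, 411]
  L2: h(353,866)=(353*31+866)%997=842 h(196,411)=(196*31+411)%997=505 -> [842, 505]
  L3: h(842,505)=(842*31+505)%997=685 -> [685]
  root=685

Answer: 75 353 803 842 49 470 685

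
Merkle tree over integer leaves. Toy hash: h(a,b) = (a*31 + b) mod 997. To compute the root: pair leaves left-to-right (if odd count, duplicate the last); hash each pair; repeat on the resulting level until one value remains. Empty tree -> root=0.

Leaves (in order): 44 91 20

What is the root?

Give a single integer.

Answer: 880

Derivation:
L0: [44, 91, 20]
L1: h(44,91)=(44*31+91)%997=458 h(20,20)=(20*31+20)%997=640 -> [458, 640]
L2: h(458,640)=(458*31+640)%997=880 -> [880]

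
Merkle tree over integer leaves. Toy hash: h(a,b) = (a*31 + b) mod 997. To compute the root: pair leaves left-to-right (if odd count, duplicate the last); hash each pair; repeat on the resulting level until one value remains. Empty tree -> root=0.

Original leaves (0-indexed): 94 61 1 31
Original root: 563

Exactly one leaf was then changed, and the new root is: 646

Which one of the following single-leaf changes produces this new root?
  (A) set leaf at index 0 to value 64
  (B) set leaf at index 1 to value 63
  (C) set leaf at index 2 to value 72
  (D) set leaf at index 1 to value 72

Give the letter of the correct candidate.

Answer: A

Derivation:
Original leaves: [94, 61, 1, 31]
Target new root: 646
Try each candidate change and compute the resulting root:
Candidate A: set leaf[0] = 64 -> leaves = [64, 61, 1, 31]
  L0: [64, 61, 1, 31]
  L1: h(64,61)=(64*31+61)%997=51 h(1,31)=(1*31+31)%997=62 -> [51, 62]
  L2: h(51,62)=(51*31+62)%997=646 -> [646]
  root = 646 == target 646  ** MATCH **
Candidate B: set leaf[1] = 63 -> leaves = [94, 63, 1, 31]
  L0: [94, 63, 1, 31]
  L1: h(94,63)=(94*31+63)%997=983 h(1,31)=(1*31+31)%997=62 -> [983, 62]
  L2: h(983,62)=(983*31+62)%997=625 -> [625]
  root = 625 != target 646
Candidate C: set leaf[2] = 72 -> leaves = [94, 61, 72, 31]
  L0: [94, 61, 72, 31]
  L1: h(94,61)=(94*31+61)%997=981 h(72,31)=(72*31+31)%997=269 -> [981, 269]
  L2: h(981,269)=(981*31+269)%997=770 -> [770]
  root = 770 != target 646
Candidate D: set leaf[1] = 72 -> leaves = [94, 72, 1, 31]
  L0: [94, 72, 1, 31]
  L1: h(94,72)=(94*31+72)%997=992 h(1,31)=(1*31+31)%997=62 -> [992, 62]
  L2: h(992,62)=(992*31+62)%997=904 -> [904]
  root = 904 != target 646
Candidate A produces the target root.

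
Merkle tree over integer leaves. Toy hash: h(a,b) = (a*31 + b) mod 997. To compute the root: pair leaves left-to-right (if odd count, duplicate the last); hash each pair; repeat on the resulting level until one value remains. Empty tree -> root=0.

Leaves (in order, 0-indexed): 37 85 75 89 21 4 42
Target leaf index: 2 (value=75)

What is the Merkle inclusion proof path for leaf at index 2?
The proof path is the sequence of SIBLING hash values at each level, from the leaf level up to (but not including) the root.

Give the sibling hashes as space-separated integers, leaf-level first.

L0 (leaves): [37, 85, 75, 89, 21, 4, 42], target index=2
L1: h(37,85)=(37*31+85)%997=235 [pair 0] h(75,89)=(75*31+89)%997=420 [pair 1] h(21,4)=(21*31+4)%997=655 [pair 2] h(42,42)=(42*31+42)%997=347 [pair 3] -> [235, 420, 655, 347]
  Sibling for proof at L0: 89
L2: h(235,420)=(235*31+420)%997=726 [pair 0] h(655,347)=(655*31+347)%997=712 [pair 1] -> [726, 712]
  Sibling for proof at L1: 235
L3: h(726,712)=(726*31+712)%997=287 [pair 0] -> [287]
  Sibling for proof at L2: 712
Root: 287
Proof path (sibling hashes from leaf to root): [89, 235, 712]

Answer: 89 235 712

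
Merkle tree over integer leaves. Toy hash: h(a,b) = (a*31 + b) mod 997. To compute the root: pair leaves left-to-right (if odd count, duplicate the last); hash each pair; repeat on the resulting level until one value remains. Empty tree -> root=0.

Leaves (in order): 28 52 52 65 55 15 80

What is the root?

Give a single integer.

Answer: 969

Derivation:
L0: [28, 52, 52, 65, 55, 15, 80]
L1: h(28,52)=(28*31+52)%997=920 h(52,65)=(52*31+65)%997=680 h(55,15)=(55*31+15)%997=723 h(80,80)=(80*31+80)%997=566 -> [920, 680, 723, 566]
L2: h(920,680)=(920*31+680)%997=287 h(723,566)=(723*31+566)%997=48 -> [287, 48]
L3: h(287,48)=(287*31+48)%997=969 -> [969]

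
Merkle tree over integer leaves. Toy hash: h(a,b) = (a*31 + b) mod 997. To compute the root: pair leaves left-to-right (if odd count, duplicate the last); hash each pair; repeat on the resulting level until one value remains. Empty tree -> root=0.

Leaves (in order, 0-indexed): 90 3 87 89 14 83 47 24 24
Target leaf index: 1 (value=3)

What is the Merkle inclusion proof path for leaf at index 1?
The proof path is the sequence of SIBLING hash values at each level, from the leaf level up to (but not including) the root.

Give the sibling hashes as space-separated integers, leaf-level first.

L0 (leaves): [90, 3, 87, 89, 14, 83, 47, 24, 24], target index=1
L1: h(90,3)=(90*31+3)%997=799 [pair 0] h(87,89)=(87*31+89)%997=792 [pair 1] h(14,83)=(14*31+83)%997=517 [pair 2] h(47,24)=(47*31+24)%997=484 [pair 3] h(24,24)=(24*31+24)%997=768 [pair 4] -> [799, 792, 517, 484, 768]
  Sibling for proof at L0: 90
L2: h(799,792)=(799*31+792)%997=636 [pair 0] h(517,484)=(517*31+484)%997=559 [pair 1] h(768,768)=(768*31+768)%997=648 [pair 2] -> [636, 559, 648]
  Sibling for proof at L1: 792
L3: h(636,559)=(636*31+559)%997=335 [pair 0] h(648,648)=(648*31+648)%997=796 [pair 1] -> [335, 796]
  Sibling for proof at L2: 559
L4: h(335,796)=(335*31+796)%997=214 [pair 0] -> [214]
  Sibling for proof at L3: 796
Root: 214
Proof path (sibling hashes from leaf to root): [90, 792, 559, 796]

Answer: 90 792 559 796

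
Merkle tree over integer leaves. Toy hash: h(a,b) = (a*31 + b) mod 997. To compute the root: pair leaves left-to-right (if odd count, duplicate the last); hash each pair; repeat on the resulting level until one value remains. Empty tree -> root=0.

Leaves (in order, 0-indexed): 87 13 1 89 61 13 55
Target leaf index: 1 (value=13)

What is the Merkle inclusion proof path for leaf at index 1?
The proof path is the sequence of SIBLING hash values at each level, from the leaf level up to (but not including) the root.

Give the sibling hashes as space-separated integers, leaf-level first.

Answer: 87 120 964

Derivation:
L0 (leaves): [87, 13, 1, 89, 61, 13, 55], target index=1
L1: h(87,13)=(87*31+13)%997=716 [pair 0] h(1,89)=(1*31+89)%997=120 [pair 1] h(61,13)=(61*31+13)%997=907 [pair 2] h(55,55)=(55*31+55)%997=763 [pair 3] -> [716, 120, 907, 763]
  Sibling for proof at L0: 87
L2: h(716,120)=(716*31+120)%997=382 [pair 0] h(907,763)=(907*31+763)%997=964 [pair 1] -> [382, 964]
  Sibling for proof at L1: 120
L3: h(382,964)=(382*31+964)%997=842 [pair 0] -> [842]
  Sibling for proof at L2: 964
Root: 842
Proof path (sibling hashes from leaf to root): [87, 120, 964]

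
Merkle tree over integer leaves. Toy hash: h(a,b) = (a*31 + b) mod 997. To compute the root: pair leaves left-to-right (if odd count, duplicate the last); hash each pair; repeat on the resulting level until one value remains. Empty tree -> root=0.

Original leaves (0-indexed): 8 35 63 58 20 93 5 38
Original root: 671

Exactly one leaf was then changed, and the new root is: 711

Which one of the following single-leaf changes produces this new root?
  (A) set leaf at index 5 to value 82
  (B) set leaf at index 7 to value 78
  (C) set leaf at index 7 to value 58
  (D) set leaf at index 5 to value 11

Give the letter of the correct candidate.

Answer: B

Derivation:
Original leaves: [8, 35, 63, 58, 20, 93, 5, 38]
Target new root: 711
Try each candidate change and compute the resulting root:
Candidate A: set leaf[5] = 82 -> leaves = [8, 35, 63, 58, 20, 82, 5, 38]
  L0: [8, 35, 63, 58, 20, 82, 5, 38]
  L1: h(8,35)=(8*31+35)%997=283 h(63,58)=(63*31+58)%997=17 h(20,82)=(20*31+82)%997=702 h(5,38)=(5*31+38)%997=193 -> [283, 17, 702, 193]
  L2: h(283,17)=(283*31+17)%997=814 h(702,193)=(702*31+193)%997=21 -> [814, 21]
  L3: h(814,21)=(814*31+21)%997=330 -> [330]
  root = 330 != target 711
Candidate B: set leaf[7] = 78 -> leaves = [8, 35, 63, 58, 20, 93, 5, 78]
  L0: [8, 35, 63, 58, 20, 93, 5, 78]
  L1: h(8,35)=(8*31+35)%997=283 h(63,58)=(63*31+58)%997=17 h(20,93)=(20*31+93)%997=713 h(5,78)=(5*31+78)%997=233 -> [283, 17, 713, 233]
  L2: h(283,17)=(283*31+17)%997=814 h(713,233)=(713*31+233)%997=402 -> [814, 402]
  L3: h(814,402)=(814*31+402)%997=711 -> [711]
  root = 711 == target 711  ** MATCH **
Candidate C: set leaf[7] = 58 -> leaves = [8, 35, 63, 58, 20, 93, 5, 58]
  L0: [8, 35, 63, 58, 20, 93, 5, 58]
  L1: h(8,35)=(8*31+35)%997=283 h(63,58)=(63*31+58)%997=17 h(20,93)=(20*31+93)%997=713 h(5,58)=(5*31+58)%997=213 -> [283, 17, 713, 213]
  L2: h(283,17)=(283*31+17)%997=814 h(713,213)=(713*31+213)%997=382 -> [814, 382]
  L3: h(814,382)=(814*31+382)%997=691 -> [691]
  root = 691 != target 711
Candidate D: set leaf[5] = 11 -> leaves = [8, 35, 63, 58, 20, 11, 5, 38]
  L0: [8, 35, 63, 58, 20, 11, 5, 38]
  L1: h(8,35)=(8*31+35)%997=283 h(63,58)=(63*31+58)%997=17 h(20,11)=(20*31+11)%997=631 h(5,38)=(5*31+38)%997=193 -> [283, 17, 631, 193]
  L2: h(283,17)=(283*31+17)%997=814 h(631,193)=(631*31+193)%997=811 -> [814, 811]
  L3: h(814,811)=(814*31+811)%997=123 -> [123]
  root = 123 != target 711
Candidate B produces the target root.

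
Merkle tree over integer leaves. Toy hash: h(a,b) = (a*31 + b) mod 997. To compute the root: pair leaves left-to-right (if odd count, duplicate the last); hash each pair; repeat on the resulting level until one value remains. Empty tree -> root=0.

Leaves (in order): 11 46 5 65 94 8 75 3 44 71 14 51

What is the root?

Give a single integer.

L0: [11, 46, 5, 65, 94, 8, 75, 3, 44, 71, 14, 51]
L1: h(11,46)=(11*31+46)%997=387 h(5,65)=(5*31+65)%997=220 h(94,8)=(94*31+8)%997=928 h(75,3)=(75*31+3)%997=334 h(44,71)=(44*31+71)%997=438 h(14,51)=(14*31+51)%997=485 -> [387, 220, 928, 334, 438, 485]
L2: h(387,220)=(387*31+220)%997=253 h(928,334)=(928*31+334)%997=189 h(438,485)=(438*31+485)%997=105 -> [253, 189, 105]
L3: h(253,189)=(253*31+189)%997=56 h(105,105)=(105*31+105)%997=369 -> [56, 369]
L4: h(56,369)=(56*31+369)%997=111 -> [111]

Answer: 111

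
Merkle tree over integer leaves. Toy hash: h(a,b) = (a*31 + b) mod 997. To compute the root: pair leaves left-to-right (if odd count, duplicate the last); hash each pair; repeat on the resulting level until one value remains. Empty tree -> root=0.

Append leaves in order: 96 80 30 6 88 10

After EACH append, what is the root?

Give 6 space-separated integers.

Answer: 96 65 981 957 139 634

Derivation:
After append 96 (leaves=[96]):
  L0: [96]
  root=96
After append 80 (leaves=[96, 80]):
  L0: [96, 80]
  L1: h(96,80)=(96*31+80)%997=65 -> [65]
  root=65
After append 30 (leaves=[96, 80, 30]):
  L0: [96, 80, 30]
  L1: h(96,80)=(96*31+80)%997=65 h(30,30)=(30*31+30)%997=960 -> [65, 960]
  L2: h(65,960)=(65*31+960)%997=981 -> [981]
  root=981
After append 6 (leaves=[96, 80, 30, 6]):
  L0: [96, 80, 30, 6]
  L1: h(96,80)=(96*31+80)%997=65 h(30,6)=(30*31+6)%997=936 -> [65, 936]
  L2: h(65,936)=(65*31+936)%997=957 -> [957]
  root=957
After append 88 (leaves=[96, 80, 30, 6, 88]):
  L0: [96, 80, 30, 6, 88]
  L1: h(96,80)=(96*31+80)%997=65 h(30,6)=(30*31+6)%997=936 h(88,88)=(88*31+88)%997=822 -> [65, 936, 822]
  L2: h(65,936)=(65*31+936)%997=957 h(822,822)=(822*31+822)%997=382 -> [957, 382]
  L3: h(957,382)=(957*31+382)%997=139 -> [139]
  root=139
After append 10 (leaves=[96, 80, 30, 6, 88, 10]):
  L0: [96, 80, 30, 6, 88, 10]
  L1: h(96,80)=(96*31+80)%997=65 h(30,6)=(30*31+6)%997=936 h(88,10)=(88*31+10)%997=744 -> [65, 936, 744]
  L2: h(65,936)=(65*31+936)%997=957 h(744,744)=(744*31+744)%997=877 -> [957, 877]
  L3: h(957,877)=(957*31+877)%997=634 -> [634]
  root=634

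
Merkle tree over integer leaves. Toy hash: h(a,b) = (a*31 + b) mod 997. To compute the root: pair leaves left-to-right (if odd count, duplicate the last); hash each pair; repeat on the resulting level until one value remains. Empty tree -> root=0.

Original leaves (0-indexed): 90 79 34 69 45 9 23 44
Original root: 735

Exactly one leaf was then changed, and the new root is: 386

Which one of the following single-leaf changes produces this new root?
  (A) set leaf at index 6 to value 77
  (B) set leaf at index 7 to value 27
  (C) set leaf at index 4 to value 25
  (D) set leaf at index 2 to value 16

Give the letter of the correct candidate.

Original leaves: [90, 79, 34, 69, 45, 9, 23, 44]
Target new root: 386
Try each candidate change and compute the resulting root:
Candidate A: set leaf[6] = 77 -> leaves = [90, 79, 34, 69, 45, 9, 77, 44]
  L0: [90, 79, 34, 69, 45, 9, 77, 44]
  L1: h(90,79)=(90*31+79)%997=875 h(34,69)=(34*31+69)%997=126 h(45,9)=(45*31+9)%997=407 h(77,44)=(77*31+44)%997=437 -> [875, 126, 407, 437]
  L2: h(875,126)=(875*31+126)%997=332 h(407,437)=(407*31+437)%997=93 -> [332, 93]
  L3: h(332,93)=(332*31+93)%997=415 -> [415]
  root = 415 != target 386
Candidate B: set leaf[7] = 27 -> leaves = [90, 79, 34, 69, 45, 9, 23, 27]
  L0: [90, 79, 34, 69, 45, 9, 23, 27]
  L1: h(90,79)=(90*31+79)%997=875 h(34,69)=(34*31+69)%997=126 h(45,9)=(45*31+9)%997=407 h(23,27)=(23*31+27)%997=740 -> [875, 126, 407, 740]
  L2: h(875,126)=(875*31+126)%997=332 h(407,740)=(407*31+740)%997=396 -> [332, 396]
  L3: h(332,396)=(332*31+396)%997=718 -> [718]
  root = 718 != target 386
Candidate C: set leaf[4] = 25 -> leaves = [90, 79, 34, 69, 25, 9, 23, 44]
  L0: [90, 79, 34, 69, 25, 9, 23, 44]
  L1: h(90,79)=(90*31+79)%997=875 h(34,69)=(34*31+69)%997=126 h(25,9)=(25*31+9)%997=784 h(23,44)=(23*31+44)%997=757 -> [875, 126, 784, 757]
  L2: h(875,126)=(875*31+126)%997=332 h(784,757)=(784*31+757)%997=136 -> [332, 136]
  L3: h(332,136)=(332*31+136)%997=458 -> [458]
  root = 458 != target 386
Candidate D: set leaf[2] = 16 -> leaves = [90, 79, 16, 69, 45, 9, 23, 44]
  L0: [90, 79, 16, 69, 45, 9, 23, 44]
  L1: h(90,79)=(90*31+79)%997=875 h(16,69)=(16*31+69)%997=565 h(45,9)=(45*31+9)%997=407 h(23,44)=(23*31+44)%997=757 -> [875, 565, 407, 757]
  L2: h(875,565)=(875*31+565)%997=771 h(407,757)=(407*31+757)%997=413 -> [771, 413]
  L3: h(771,413)=(771*31+413)%997=386 -> [386]
  root = 386 == target 386  ** MATCH **
Candidate D produces the target root.

Answer: D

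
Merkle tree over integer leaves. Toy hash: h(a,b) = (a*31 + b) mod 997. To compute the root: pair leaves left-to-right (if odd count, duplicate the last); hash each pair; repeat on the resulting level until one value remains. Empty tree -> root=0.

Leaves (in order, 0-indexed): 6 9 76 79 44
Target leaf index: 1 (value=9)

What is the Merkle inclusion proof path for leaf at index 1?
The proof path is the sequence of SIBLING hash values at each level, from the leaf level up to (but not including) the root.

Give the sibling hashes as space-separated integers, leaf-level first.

Answer: 6 441 191

Derivation:
L0 (leaves): [6, 9, 76, 79, 44], target index=1
L1: h(6,9)=(6*31+9)%997=195 [pair 0] h(76,79)=(76*31+79)%997=441 [pair 1] h(44,44)=(44*31+44)%997=411 [pair 2] -> [195, 441, 411]
  Sibling for proof at L0: 6
L2: h(195,441)=(195*31+441)%997=504 [pair 0] h(411,411)=(411*31+411)%997=191 [pair 1] -> [504, 191]
  Sibling for proof at L1: 441
L3: h(504,191)=(504*31+191)%997=860 [pair 0] -> [860]
  Sibling for proof at L2: 191
Root: 860
Proof path (sibling hashes from leaf to root): [6, 441, 191]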